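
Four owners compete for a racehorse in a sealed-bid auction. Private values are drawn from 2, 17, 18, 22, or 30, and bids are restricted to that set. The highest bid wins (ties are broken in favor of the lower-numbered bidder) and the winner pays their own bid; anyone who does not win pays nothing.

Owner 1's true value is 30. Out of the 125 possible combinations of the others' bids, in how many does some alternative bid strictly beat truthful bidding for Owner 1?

Others bid (2, 2, 2): truth gives 0; bid 2 gives 28 > 0. Violating.
Others bid (2, 2, 17): truth gives 0; bid 17 gives 13 > 0. Violating.
Others bid (2, 2, 18): truth gives 0; bid 18 gives 12 > 0. Violating.
Others bid (2, 2, 22): truth gives 0; bid 22 gives 8 > 0. Violating.
Others bid (2, 2, 30): truth gives 0; no alternative beats it.
Others bid (2, 17, 30): truth gives 0; no alternative beats it.
(Checking all 125 profiles: 64 have a profitable deviation, 61 do not.)

64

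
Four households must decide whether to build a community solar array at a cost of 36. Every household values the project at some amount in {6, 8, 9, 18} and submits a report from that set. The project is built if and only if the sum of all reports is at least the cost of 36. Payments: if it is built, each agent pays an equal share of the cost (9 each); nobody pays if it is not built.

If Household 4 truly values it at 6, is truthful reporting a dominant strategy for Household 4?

Check each profile of the others' reports and compare truth against every alternative report.
Others report (6, 6, 18): truth gives -3, best alternative gives -3.
Others report (6, 8, 18): truth gives -3, best alternative gives -3.
Others report (6, 9, 18): truth gives -3, best alternative gives -3.
Others report (6, 18, 6): truth gives -3, best alternative gives -3.
Others report (6, 18, 8): truth gives -3, best alternative gives -3.
Others report (6, 18, 9): truth gives -3, best alternative gives -3.
(Remaining 58 profiles checked similarly; truth is weakly best in each.)
In every case the truthful report is at least as good as any alternative, so it is a dominant strategy.

Yes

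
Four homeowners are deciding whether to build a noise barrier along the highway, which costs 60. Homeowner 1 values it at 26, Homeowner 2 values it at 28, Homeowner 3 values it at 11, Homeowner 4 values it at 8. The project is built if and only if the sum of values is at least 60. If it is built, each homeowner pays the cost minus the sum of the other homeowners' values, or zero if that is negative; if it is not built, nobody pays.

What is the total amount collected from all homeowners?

Total value 73 ≥ cost 60, so it is built.
Homeowner 1: others sum to 47; max(0, 60 - 47) = 13.
Homeowner 2: others sum to 45; max(0, 60 - 45) = 15.
Homeowner 3: others sum to 62; max(0, 60 - 62) = 0.
Homeowner 4: others sum to 65; max(0, 60 - 65) = 0.
Total collected = 13 + 15 + 0 + 0 = 28.

28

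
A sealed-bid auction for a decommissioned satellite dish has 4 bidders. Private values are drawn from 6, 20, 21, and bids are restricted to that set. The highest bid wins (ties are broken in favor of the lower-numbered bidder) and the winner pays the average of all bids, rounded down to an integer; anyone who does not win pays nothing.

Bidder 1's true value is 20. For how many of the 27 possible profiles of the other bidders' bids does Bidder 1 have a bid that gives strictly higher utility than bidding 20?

13

Others bid (6, 6, 6): truth gives 11; bid 6 gives 14 > 11. Violating.
Others bid (6, 6, 21): truth gives 0; bid 21 gives 7 > 0. Violating.
Others bid (6, 20, 21): truth gives 0; bid 21 gives 3 > 0. Violating.
Others bid (6, 21, 6): truth gives 0; bid 21 gives 7 > 0. Violating.
Others bid (6, 6, 20): truth gives 7; no alternative beats it.
Others bid (6, 20, 6): truth gives 7; no alternative beats it.
(Checking all 27 profiles: 13 have a profitable deviation, 14 do not.)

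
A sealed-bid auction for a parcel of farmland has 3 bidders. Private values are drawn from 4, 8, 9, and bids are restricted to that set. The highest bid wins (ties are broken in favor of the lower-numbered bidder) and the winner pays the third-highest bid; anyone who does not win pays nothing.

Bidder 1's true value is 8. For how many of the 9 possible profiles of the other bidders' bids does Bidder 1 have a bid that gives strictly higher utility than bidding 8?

Others bid (4, 9): truth gives 0; bid 9 gives 4 > 0. Violating.
Others bid (9, 4): truth gives 0; bid 9 gives 4 > 0. Violating.
Others bid (4, 4): truth gives 4; no alternative beats it.
Others bid (4, 8): truth gives 4; no alternative beats it.
(Checking all 9 profiles: 2 have a profitable deviation, 7 do not.)

2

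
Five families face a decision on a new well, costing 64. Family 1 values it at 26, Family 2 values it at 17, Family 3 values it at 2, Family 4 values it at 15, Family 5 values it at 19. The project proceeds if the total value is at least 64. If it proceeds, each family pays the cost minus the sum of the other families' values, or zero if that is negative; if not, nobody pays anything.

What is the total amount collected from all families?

17

Total value 79 ≥ cost 64, so it is built.
Family 1: others sum to 53; max(0, 64 - 53) = 11.
Family 2: others sum to 62; max(0, 64 - 62) = 2.
Family 3: others sum to 77; max(0, 64 - 77) = 0.
Family 4: others sum to 64; max(0, 64 - 64) = 0.
Family 5: others sum to 60; max(0, 64 - 60) = 4.
Total collected = 11 + 2 + 0 + 0 + 4 = 17.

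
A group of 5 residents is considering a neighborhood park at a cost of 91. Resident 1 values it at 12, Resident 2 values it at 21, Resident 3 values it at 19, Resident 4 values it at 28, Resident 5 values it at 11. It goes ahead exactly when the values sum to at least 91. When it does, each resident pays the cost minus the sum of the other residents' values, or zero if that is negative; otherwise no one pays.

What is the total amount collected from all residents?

91

Total value 91 ≥ cost 91, so it is built.
Resident 1: others sum to 79; max(0, 91 - 79) = 12.
Resident 2: others sum to 70; max(0, 91 - 70) = 21.
Resident 3: others sum to 72; max(0, 91 - 72) = 19.
Resident 4: others sum to 63; max(0, 91 - 63) = 28.
Resident 5: others sum to 80; max(0, 91 - 80) = 11.
Total collected = 12 + 21 + 19 + 28 + 11 = 91.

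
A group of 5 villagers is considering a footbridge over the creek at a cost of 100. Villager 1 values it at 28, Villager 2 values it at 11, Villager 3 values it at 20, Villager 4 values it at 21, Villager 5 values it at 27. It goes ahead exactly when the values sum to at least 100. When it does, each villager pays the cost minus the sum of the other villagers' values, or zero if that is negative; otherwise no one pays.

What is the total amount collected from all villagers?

Total value 107 ≥ cost 100, so it is built.
Villager 1: others sum to 79; max(0, 100 - 79) = 21.
Villager 2: others sum to 96; max(0, 100 - 96) = 4.
Villager 3: others sum to 87; max(0, 100 - 87) = 13.
Villager 4: others sum to 86; max(0, 100 - 86) = 14.
Villager 5: others sum to 80; max(0, 100 - 80) = 20.
Total collected = 21 + 4 + 13 + 14 + 20 = 72.

72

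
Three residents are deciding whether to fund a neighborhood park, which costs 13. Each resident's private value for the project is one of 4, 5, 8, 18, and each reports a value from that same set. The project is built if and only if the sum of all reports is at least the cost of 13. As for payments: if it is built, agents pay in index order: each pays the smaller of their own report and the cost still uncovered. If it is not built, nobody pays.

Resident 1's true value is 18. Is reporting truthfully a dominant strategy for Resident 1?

Consider the case where Resident 2 reports 4 and Resident 3 reports 4.
Truthful report 18: project built, pays 13, utility 18 - 13 = 5.
Report 5 instead: project built, pays 5, utility 18 - 5 = 13.
Since 13 > 5, reporting 5 is strictly better here, so truthful reporting is not dominant.

No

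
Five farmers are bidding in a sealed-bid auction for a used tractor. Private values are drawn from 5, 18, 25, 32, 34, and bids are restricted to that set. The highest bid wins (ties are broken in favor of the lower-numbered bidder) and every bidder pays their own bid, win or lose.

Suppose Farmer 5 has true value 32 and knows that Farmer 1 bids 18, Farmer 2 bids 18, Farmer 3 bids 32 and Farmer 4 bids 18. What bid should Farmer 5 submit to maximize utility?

34

Bid 5: loses but pays 5, utility -5.
Bid 18: loses but pays 18, utility -18.
Bid 25: loses but pays 25, utility -25.
Bid 32: loses but pays 32, utility -32.
Bid 34: wins, pays 34, utility 32 - 34 = -2.
The best choice is 34 with utility -2.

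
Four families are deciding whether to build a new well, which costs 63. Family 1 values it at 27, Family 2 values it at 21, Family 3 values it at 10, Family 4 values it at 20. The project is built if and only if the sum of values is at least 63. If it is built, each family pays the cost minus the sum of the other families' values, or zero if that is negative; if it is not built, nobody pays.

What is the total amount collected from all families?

Total value 78 ≥ cost 63, so it is built.
Family 1: others sum to 51; max(0, 63 - 51) = 12.
Family 2: others sum to 57; max(0, 63 - 57) = 6.
Family 3: others sum to 68; max(0, 63 - 68) = 0.
Family 4: others sum to 58; max(0, 63 - 58) = 5.
Total collected = 12 + 6 + 0 + 5 = 23.

23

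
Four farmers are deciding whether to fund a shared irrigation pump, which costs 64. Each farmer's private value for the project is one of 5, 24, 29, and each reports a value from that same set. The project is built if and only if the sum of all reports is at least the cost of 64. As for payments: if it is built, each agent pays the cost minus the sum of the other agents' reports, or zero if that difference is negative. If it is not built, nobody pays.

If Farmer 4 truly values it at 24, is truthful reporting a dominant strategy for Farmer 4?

Yes

Check each profile of the others' reports and compare truth against every alternative report.
Others report (24, 24, 24): truth gives 24, best alternative gives 24.
Others report (24, 24, 29): truth gives 24, best alternative gives 24.
Others report (24, 29, 24): truth gives 24, best alternative gives 24.
Others report (24, 29, 29): truth gives 24, best alternative gives 24.
Others report (29, 24, 24): truth gives 24, best alternative gives 24.
Others report (29, 24, 29): truth gives 24, best alternative gives 24.
(Remaining 21 profiles checked similarly; truth is weakly best in each.)
In every case the truthful report is at least as good as any alternative, so it is a dominant strategy.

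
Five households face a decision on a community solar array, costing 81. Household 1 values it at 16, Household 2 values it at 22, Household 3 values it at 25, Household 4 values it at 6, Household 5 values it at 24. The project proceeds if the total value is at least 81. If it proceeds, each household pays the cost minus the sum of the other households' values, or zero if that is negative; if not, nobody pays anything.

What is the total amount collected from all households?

Total value 93 ≥ cost 81, so it is built.
Household 1: others sum to 77; max(0, 81 - 77) = 4.
Household 2: others sum to 71; max(0, 81 - 71) = 10.
Household 3: others sum to 68; max(0, 81 - 68) = 13.
Household 4: others sum to 87; max(0, 81 - 87) = 0.
Household 5: others sum to 69; max(0, 81 - 69) = 12.
Total collected = 4 + 10 + 13 + 0 + 12 = 39.

39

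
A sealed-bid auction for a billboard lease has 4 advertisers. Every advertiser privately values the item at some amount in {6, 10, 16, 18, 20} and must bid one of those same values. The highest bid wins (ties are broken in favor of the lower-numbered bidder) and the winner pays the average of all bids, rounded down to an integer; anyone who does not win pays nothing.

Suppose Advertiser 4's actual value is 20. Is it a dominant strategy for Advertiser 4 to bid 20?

No

Consider the case where Advertiser 1 bids 6, Advertiser 2 bids 6 and Advertiser 3 bids 6.
Truthful bid 20: wins, pays 9, utility 20 - 9 = 11.
Bid 10 instead: wins, pays 7, utility 20 - 7 = 13.
Since 13 > 11, bidding 10 is strictly better here, so truthful bidding is not dominant.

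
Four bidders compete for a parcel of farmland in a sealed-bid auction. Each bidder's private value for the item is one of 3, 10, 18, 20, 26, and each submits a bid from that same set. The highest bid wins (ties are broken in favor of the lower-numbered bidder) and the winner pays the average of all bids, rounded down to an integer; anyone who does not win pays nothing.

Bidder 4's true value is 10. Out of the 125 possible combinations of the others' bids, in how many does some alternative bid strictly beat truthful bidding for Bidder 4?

Others bid (3, 3, 10): truth gives 0; bid 18 gives 2 > 0. Violating.
Others bid (3, 10, 3): truth gives 0; bid 18 gives 2 > 0. Violating.
Others bid (10, 3, 3): truth gives 0; bid 18 gives 2 > 0. Violating.
Others bid (3, 3, 3): truth gives 6; no alternative beats it.
Others bid (3, 3, 18): truth gives 0; no alternative beats it.
(Checking all 125 profiles: 3 have a profitable deviation, 122 do not.)

3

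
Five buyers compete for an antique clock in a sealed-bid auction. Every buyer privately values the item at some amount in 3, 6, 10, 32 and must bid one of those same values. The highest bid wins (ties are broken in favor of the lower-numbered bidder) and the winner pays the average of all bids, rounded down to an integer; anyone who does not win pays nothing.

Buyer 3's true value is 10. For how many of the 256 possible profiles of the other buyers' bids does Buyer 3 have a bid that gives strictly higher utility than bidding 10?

4

Others bid (3, 3, 3, 3): truth gives 6; bid 6 gives 7 > 6. Violating.
Others bid (3, 3, 3, 6): truth gives 5; bid 6 gives 6 > 5. Violating.
Others bid (3, 3, 6, 3): truth gives 5; bid 6 gives 6 > 5. Violating.
Others bid (3, 3, 6, 6): truth gives 5; bid 6 gives 6 > 5. Violating.
Others bid (3, 3, 3, 10): truth gives 5; no alternative beats it.
Others bid (3, 3, 3, 32): truth gives 0; no alternative beats it.
(Checking all 256 profiles: 4 have a profitable deviation, 252 do not.)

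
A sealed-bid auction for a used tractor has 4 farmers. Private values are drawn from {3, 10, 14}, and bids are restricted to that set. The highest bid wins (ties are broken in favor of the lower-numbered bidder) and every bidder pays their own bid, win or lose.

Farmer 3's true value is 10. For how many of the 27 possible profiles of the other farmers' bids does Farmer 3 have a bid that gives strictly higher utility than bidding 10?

Others bid (3, 3, 14): truth gives -10; bid 3 gives -3 > -10. Violating.
Others bid (3, 10, 3): truth gives -10; bid 3 gives -3 > -10. Violating.
Others bid (3, 10, 10): truth gives -10; bid 3 gives -3 > -10. Violating.
Others bid (3, 10, 14): truth gives -10; bid 3 gives -3 > -10. Violating.
Others bid (3, 3, 3): truth gives 0; no alternative beats it.
Others bid (3, 3, 10): truth gives 0; no alternative beats it.
(Checking all 27 profiles: 25 have a profitable deviation, 2 do not.)

25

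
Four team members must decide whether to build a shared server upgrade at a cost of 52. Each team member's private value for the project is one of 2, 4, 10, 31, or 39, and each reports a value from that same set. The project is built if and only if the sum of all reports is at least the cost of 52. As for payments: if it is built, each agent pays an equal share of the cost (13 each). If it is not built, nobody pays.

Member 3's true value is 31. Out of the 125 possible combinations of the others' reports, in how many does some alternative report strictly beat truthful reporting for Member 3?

Others report (2, 2, 10): truth gives 0; report 39 gives 18 > 0. Violating.
Others report (2, 4, 10): truth gives 0; report 39 gives 18 > 0. Violating.
Others report (2, 10, 2): truth gives 0; report 39 gives 18 > 0. Violating.
Others report (2, 10, 4): truth gives 0; report 39 gives 18 > 0. Violating.
Others report (2, 2, 2): truth gives 0; no alternative beats it.
Others report (2, 2, 4): truth gives 0; no alternative beats it.
(Checking all 125 profiles: 12 have a profitable deviation, 113 do not.)

12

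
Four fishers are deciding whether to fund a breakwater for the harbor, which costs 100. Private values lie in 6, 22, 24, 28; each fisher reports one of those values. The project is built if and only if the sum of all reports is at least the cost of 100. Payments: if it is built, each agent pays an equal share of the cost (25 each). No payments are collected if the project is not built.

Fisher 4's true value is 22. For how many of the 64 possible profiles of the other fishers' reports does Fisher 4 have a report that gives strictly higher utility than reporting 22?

Others report (22, 28, 28): truth gives -3; report 6 gives 0 > -3. Violating.
Others report (24, 28, 28): truth gives -3; report 6 gives 0 > -3. Violating.
Others report (28, 22, 28): truth gives -3; report 6 gives 0 > -3. Violating.
Others report (28, 24, 28): truth gives -3; report 6 gives 0 > -3. Violating.
Others report (6, 6, 6): truth gives 0; no alternative beats it.
Others report (6, 6, 22): truth gives 0; no alternative beats it.
(Checking all 64 profiles: 7 have a profitable deviation, 57 do not.)

7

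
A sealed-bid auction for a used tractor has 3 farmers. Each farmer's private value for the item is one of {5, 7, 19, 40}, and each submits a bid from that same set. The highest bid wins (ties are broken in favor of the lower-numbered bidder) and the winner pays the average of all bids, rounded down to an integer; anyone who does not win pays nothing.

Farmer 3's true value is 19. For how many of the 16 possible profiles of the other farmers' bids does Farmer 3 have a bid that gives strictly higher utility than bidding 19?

1

Others bid (5, 5): truth gives 10; bid 7 gives 14 > 10. Violating.
Others bid (5, 7): truth gives 9; no alternative beats it.
Others bid (5, 19): truth gives 0; no alternative beats it.
(Checking all 16 profiles: 1 has a profitable deviation, 15 do not.)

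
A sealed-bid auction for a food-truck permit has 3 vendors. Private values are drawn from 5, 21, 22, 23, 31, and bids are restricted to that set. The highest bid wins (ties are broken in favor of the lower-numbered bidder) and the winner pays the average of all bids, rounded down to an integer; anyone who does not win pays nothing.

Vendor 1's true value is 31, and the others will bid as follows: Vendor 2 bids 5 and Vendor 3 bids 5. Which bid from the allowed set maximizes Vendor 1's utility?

Bid 5: wins, pays 5, utility 31 - 5 = 26.
Bid 21: wins, pays 10, utility 31 - 10 = 21.
Bid 22: wins, pays 10, utility 31 - 10 = 21.
Bid 23: wins, pays 11, utility 31 - 11 = 20.
Bid 31: wins, pays 13, utility 31 - 13 = 18.
The best choice is 5 with utility 26.

5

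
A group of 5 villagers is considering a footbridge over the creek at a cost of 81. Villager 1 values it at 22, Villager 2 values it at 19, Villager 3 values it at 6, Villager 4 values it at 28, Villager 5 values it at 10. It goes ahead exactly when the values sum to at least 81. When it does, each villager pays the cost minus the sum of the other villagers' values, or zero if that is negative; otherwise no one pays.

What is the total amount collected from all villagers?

Total value 85 ≥ cost 81, so it is built.
Villager 1: others sum to 63; max(0, 81 - 63) = 18.
Villager 2: others sum to 66; max(0, 81 - 66) = 15.
Villager 3: others sum to 79; max(0, 81 - 79) = 2.
Villager 4: others sum to 57; max(0, 81 - 57) = 24.
Villager 5: others sum to 75; max(0, 81 - 75) = 6.
Total collected = 18 + 15 + 2 + 24 + 6 = 65.

65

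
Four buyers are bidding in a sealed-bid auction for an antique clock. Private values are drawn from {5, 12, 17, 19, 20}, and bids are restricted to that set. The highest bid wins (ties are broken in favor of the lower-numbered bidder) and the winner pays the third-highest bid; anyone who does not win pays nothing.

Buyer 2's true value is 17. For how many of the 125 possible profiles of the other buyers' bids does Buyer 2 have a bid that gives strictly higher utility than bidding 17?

Others bid (5, 5, 19): truth gives 0; bid 19 gives 12 > 0. Violating.
Others bid (5, 5, 20): truth gives 0; bid 20 gives 12 > 0. Violating.
Others bid (5, 12, 19): truth gives 0; bid 19 gives 5 > 0. Violating.
Others bid (5, 12, 20): truth gives 0; bid 20 gives 5 > 0. Violating.
Others bid (5, 5, 5): truth gives 12; no alternative beats it.
Others bid (5, 5, 12): truth gives 12; no alternative beats it.
(Checking all 125 profiles: 24 have a profitable deviation, 101 do not.)

24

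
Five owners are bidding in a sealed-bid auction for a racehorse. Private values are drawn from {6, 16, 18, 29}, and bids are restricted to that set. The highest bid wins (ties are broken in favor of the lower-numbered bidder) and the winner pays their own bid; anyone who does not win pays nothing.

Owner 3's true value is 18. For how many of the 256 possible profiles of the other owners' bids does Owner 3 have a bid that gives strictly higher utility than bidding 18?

Others bid (6, 6, 6, 6): truth gives 0; bid 16 gives 2 > 0. Violating.
Others bid (6, 6, 6, 16): truth gives 0; bid 16 gives 2 > 0. Violating.
Others bid (6, 6, 16, 6): truth gives 0; bid 16 gives 2 > 0. Violating.
Others bid (6, 6, 16, 16): truth gives 0; bid 16 gives 2 > 0. Violating.
Others bid (6, 6, 6, 18): truth gives 0; no alternative beats it.
Others bid (6, 6, 6, 29): truth gives 0; no alternative beats it.
(Checking all 256 profiles: 4 have a profitable deviation, 252 do not.)

4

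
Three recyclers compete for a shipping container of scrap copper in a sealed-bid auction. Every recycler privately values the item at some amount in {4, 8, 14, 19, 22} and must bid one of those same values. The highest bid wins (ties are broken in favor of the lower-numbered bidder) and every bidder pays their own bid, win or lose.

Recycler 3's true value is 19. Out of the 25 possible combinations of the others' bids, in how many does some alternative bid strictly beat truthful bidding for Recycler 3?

20

Others bid (4, 4): truth gives 0; bid 8 gives 11 > 0. Violating.
Others bid (4, 8): truth gives 0; bid 14 gives 5 > 0. Violating.
Others bid (4, 19): truth gives -19; bid 22 gives -3 > -19. Violating.
Others bid (4, 22): truth gives -19; bid 4 gives -4 > -19. Violating.
Others bid (4, 14): truth gives 0; no alternative beats it.
Others bid (8, 14): truth gives 0; no alternative beats it.
(Checking all 25 profiles: 20 have a profitable deviation, 5 do not.)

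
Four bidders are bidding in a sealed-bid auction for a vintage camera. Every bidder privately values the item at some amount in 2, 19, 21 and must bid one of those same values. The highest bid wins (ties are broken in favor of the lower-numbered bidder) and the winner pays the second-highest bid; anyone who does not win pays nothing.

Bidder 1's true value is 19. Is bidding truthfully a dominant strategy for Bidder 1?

Yes

Check each profile of the others' bids and compare truth against every alternative bid.
Others bid (2, 2, 2): truth gives 17, best alternative gives 17.
Others bid (2, 2, 19): truth gives 0, best alternative gives 0.
Others bid (2, 2, 21): truth gives 0, best alternative gives 0.
Others bid (2, 19, 2): truth gives 0, best alternative gives 0.
Others bid (2, 19, 19): truth gives 0, best alternative gives 0.
Others bid (2, 19, 21): truth gives 0, best alternative gives 0.
(Remaining 21 profiles checked similarly; truth is weakly best in each.)
In every case the truthful bid is at least as good as any alternative, so it is a dominant strategy.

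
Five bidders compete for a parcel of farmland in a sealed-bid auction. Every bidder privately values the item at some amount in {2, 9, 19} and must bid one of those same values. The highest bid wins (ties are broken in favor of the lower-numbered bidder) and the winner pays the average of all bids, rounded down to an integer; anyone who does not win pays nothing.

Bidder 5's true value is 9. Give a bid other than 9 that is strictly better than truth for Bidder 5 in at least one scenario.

Suppose Bidder 1 bids 2, Bidder 2 bids 2, Bidder 3 bids 2 and Bidder 4 bids 9.
Bid 9: loses, pays 0, utility 0.
Bid 19: wins, pays 6, utility 9 - 6 = 3.
So bidding 19 beats truth here (3 > 0).

19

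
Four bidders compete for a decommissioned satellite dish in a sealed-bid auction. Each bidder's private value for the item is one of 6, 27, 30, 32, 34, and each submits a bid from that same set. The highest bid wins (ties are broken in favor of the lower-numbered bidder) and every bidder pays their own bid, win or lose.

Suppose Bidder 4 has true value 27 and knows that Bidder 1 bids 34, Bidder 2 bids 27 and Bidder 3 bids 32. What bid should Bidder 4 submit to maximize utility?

Bid 6: loses but pays 6, utility -6.
Bid 27: loses but pays 27, utility -27.
Bid 30: loses but pays 30, utility -30.
Bid 32: loses but pays 32, utility -32.
Bid 34: loses but pays 34, utility -34.
The best choice is 6 with utility -6.

6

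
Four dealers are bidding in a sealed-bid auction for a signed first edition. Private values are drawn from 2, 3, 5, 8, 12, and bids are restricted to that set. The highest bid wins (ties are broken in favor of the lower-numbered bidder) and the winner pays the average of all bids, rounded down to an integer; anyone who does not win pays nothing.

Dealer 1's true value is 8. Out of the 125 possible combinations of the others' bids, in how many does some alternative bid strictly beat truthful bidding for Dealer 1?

41

Others bid (2, 2, 2): truth gives 5; bid 2 gives 6 > 5. Violating.
Others bid (2, 2, 3): truth gives 5; bid 3 gives 6 > 5. Violating.
Others bid (2, 2, 5): truth gives 4; bid 5 gives 5 > 4. Violating.
Others bid (2, 2, 12): truth gives 0; bid 12 gives 1 > 0. Violating.
Others bid (2, 2, 8): truth gives 3; no alternative beats it.
Others bid (2, 3, 8): truth gives 3; no alternative beats it.
(Checking all 125 profiles: 41 have a profitable deviation, 84 do not.)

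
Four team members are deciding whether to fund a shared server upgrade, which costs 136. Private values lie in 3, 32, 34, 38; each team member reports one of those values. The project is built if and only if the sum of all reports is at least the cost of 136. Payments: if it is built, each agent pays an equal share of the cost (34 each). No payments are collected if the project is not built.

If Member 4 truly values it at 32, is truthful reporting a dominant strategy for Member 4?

Consider the case where Member 1 reports 32, Member 2 reports 34 and Member 3 reports 38.
Truthful report 32: project built, pays 34, utility 32 - 34 = -2.
Report 3 instead: project not built, utility 0.
Since 0 > -2, reporting 3 is strictly better here, so truthful reporting is not dominant.

No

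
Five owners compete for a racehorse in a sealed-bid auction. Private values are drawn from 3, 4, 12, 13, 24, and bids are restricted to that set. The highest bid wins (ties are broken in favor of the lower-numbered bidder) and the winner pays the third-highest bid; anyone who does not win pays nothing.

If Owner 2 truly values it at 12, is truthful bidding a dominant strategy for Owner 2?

No

Consider the case where Owner 1 bids 3, Owner 3 bids 3, Owner 4 bids 3 and Owner 5 bids 13.
Truthful bid 12: loses, pays 0, utility 0.
Bid 13 instead: wins, pays 3, utility 12 - 3 = 9.
Since 9 > 0, bidding 13 is strictly better here, so truthful bidding is not dominant.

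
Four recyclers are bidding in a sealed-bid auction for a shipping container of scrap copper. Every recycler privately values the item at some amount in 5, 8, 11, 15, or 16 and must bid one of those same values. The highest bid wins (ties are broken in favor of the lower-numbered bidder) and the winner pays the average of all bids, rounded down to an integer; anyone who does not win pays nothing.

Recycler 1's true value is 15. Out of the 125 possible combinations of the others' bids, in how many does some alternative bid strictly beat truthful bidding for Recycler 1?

Others bid (5, 5, 5): truth gives 8; bid 5 gives 10 > 8. Violating.
Others bid (5, 5, 8): truth gives 7; bid 8 gives 9 > 7. Violating.
Others bid (5, 5, 11): truth gives 6; bid 11 gives 7 > 6. Violating.
Others bid (5, 5, 16): truth gives 0; bid 16 gives 5 > 0. Violating.
Others bid (5, 5, 15): truth gives 5; no alternative beats it.
Others bid (5, 8, 15): truth gives 5; no alternative beats it.
(Checking all 125 profiles: 81 have a profitable deviation, 44 do not.)

81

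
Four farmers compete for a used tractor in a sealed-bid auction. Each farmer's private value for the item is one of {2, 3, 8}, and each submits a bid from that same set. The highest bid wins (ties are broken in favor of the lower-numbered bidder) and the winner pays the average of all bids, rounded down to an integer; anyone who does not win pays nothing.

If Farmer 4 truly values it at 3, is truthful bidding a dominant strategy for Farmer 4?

Check each profile of the others' bids and compare truth against every alternative bid.
Others bid (2, 2, 2): truth gives 1, best alternative gives 0.
Others bid (2, 2, 3): truth gives 0, best alternative gives 0.
Others bid (2, 2, 8): truth gives 0, best alternative gives 0.
Others bid (2, 3, 2): truth gives 0, best alternative gives 0.
Others bid (2, 3, 3): truth gives 0, best alternative gives 0.
Others bid (2, 3, 8): truth gives 0, best alternative gives 0.
(Remaining 21 profiles checked similarly; truth is weakly best in each.)
In every case the truthful bid is at least as good as any alternative, so it is a dominant strategy.

Yes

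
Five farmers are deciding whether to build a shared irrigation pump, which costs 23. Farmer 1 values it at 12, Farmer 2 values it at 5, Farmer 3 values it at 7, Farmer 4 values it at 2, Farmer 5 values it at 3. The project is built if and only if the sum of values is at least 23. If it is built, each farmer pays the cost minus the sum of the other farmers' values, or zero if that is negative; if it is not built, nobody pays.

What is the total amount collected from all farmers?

Total value 29 ≥ cost 23, so it is built.
Farmer 1: others sum to 17; max(0, 23 - 17) = 6.
Farmer 2: others sum to 24; max(0, 23 - 24) = 0.
Farmer 3: others sum to 22; max(0, 23 - 22) = 1.
Farmer 4: others sum to 27; max(0, 23 - 27) = 0.
Farmer 5: others sum to 26; max(0, 23 - 26) = 0.
Total collected = 6 + 0 + 1 + 0 + 0 = 7.

7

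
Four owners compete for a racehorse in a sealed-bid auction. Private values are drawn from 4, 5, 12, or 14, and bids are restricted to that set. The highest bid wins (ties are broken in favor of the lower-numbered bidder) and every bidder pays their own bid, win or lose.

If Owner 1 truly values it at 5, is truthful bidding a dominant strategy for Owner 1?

Consider the case where Owner 2 bids 4, Owner 3 bids 4 and Owner 4 bids 4.
Truthful bid 5: wins, pays 5, utility 5 - 5 = 0.
Bid 4 instead: wins, pays 4, utility 5 - 4 = 1.
Since 1 > 0, bidding 4 is strictly better here, so truthful bidding is not dominant.

No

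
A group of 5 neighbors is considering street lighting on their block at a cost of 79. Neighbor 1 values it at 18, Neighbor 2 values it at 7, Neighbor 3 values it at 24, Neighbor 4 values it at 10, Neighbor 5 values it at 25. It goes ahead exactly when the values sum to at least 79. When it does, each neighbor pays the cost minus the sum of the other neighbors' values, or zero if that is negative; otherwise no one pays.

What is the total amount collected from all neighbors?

59

Total value 84 ≥ cost 79, so it is built.
Neighbor 1: others sum to 66; max(0, 79 - 66) = 13.
Neighbor 2: others sum to 77; max(0, 79 - 77) = 2.
Neighbor 3: others sum to 60; max(0, 79 - 60) = 19.
Neighbor 4: others sum to 74; max(0, 79 - 74) = 5.
Neighbor 5: others sum to 59; max(0, 79 - 59) = 20.
Total collected = 13 + 2 + 19 + 5 + 20 = 59.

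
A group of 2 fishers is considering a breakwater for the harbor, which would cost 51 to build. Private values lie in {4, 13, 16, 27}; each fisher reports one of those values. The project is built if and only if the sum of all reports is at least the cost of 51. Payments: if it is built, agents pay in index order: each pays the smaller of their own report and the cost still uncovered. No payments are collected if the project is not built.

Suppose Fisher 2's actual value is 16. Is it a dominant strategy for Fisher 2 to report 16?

Yes

Check each profile of the others' reports and compare truth against every alternative report.
Others report (4): truth gives 0, best alternative gives 0.
Others report (13): truth gives 0, best alternative gives 0.
Others report (16): truth gives 0, best alternative gives 0.
Others report (27): truth gives 0, best alternative gives 0.
In every case the truthful report is at least as good as any alternative, so it is a dominant strategy.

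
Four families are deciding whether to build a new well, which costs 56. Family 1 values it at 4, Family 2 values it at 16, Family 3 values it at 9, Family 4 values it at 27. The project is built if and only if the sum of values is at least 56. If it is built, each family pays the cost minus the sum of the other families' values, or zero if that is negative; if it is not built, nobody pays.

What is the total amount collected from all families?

56

Total value 56 ≥ cost 56, so it is built.
Family 1: others sum to 52; max(0, 56 - 52) = 4.
Family 2: others sum to 40; max(0, 56 - 40) = 16.
Family 3: others sum to 47; max(0, 56 - 47) = 9.
Family 4: others sum to 29; max(0, 56 - 29) = 27.
Total collected = 4 + 16 + 9 + 27 = 56.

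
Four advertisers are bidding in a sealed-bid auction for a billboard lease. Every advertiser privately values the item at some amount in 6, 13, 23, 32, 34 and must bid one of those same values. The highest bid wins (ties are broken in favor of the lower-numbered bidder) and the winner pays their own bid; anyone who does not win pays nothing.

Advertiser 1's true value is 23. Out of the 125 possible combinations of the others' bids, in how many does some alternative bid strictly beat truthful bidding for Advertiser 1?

8

Others bid (6, 6, 6): truth gives 0; bid 6 gives 17 > 0. Violating.
Others bid (6, 6, 13): truth gives 0; bid 13 gives 10 > 0. Violating.
Others bid (6, 13, 6): truth gives 0; bid 13 gives 10 > 0. Violating.
Others bid (6, 13, 13): truth gives 0; bid 13 gives 10 > 0. Violating.
Others bid (6, 6, 23): truth gives 0; no alternative beats it.
Others bid (6, 6, 32): truth gives 0; no alternative beats it.
(Checking all 125 profiles: 8 have a profitable deviation, 117 do not.)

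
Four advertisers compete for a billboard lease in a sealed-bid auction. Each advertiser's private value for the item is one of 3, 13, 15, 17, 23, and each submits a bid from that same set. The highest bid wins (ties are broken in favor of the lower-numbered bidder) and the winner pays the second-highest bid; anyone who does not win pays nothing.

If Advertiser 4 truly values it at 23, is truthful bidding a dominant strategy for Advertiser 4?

Check each profile of the others' bids and compare truth against every alternative bid.
Others bid (3, 3, 17): truth gives 6, best alternative gives 0.
Others bid (3, 13, 17): truth gives 6, best alternative gives 0.
Others bid (3, 15, 17): truth gives 6, best alternative gives 0.
Others bid (3, 17, 3): truth gives 6, best alternative gives 0.
Others bid (3, 17, 13): truth gives 6, best alternative gives 0.
Others bid (3, 17, 15): truth gives 6, best alternative gives 0.
(Remaining 119 profiles checked similarly; truth is weakly best in each.)
In every case the truthful bid is at least as good as any alternative, so it is a dominant strategy.

Yes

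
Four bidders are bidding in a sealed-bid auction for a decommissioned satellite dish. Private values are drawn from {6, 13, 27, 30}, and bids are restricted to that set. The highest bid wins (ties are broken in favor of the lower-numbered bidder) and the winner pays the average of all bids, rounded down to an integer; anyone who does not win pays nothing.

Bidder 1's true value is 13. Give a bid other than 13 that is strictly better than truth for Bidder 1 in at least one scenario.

Suppose Bidder 2 bids 6, Bidder 3 bids 6 and Bidder 4 bids 6.
Bid 13: wins, pays 7, utility 13 - 7 = 6.
Bid 6: wins, pays 6, utility 13 - 6 = 7.
So bidding 6 beats truth here (7 > 6).

6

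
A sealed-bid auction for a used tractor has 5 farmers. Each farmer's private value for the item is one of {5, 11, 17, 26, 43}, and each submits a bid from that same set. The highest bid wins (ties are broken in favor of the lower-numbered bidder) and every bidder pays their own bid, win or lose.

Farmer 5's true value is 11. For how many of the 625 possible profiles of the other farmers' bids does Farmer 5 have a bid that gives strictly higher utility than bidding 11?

Others bid (5, 5, 5, 11): truth gives -11; bid 5 gives -5 > -11. Violating.
Others bid (5, 5, 5, 17): truth gives -11; bid 5 gives -5 > -11. Violating.
Others bid (5, 5, 5, 26): truth gives -11; bid 5 gives -5 > -11. Violating.
Others bid (5, 5, 5, 43): truth gives -11; bid 5 gives -5 > -11. Violating.
Others bid (5, 5, 5, 5): truth gives 0; no alternative beats it.
(Checking all 625 profiles: 624 have a profitable deviation, 1 does not.)

624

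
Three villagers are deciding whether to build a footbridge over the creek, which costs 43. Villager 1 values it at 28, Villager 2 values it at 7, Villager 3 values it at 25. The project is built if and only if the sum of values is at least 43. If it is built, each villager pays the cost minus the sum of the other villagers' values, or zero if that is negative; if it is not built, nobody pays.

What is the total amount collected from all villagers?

Total value 60 ≥ cost 43, so it is built.
Villager 1: others sum to 32; max(0, 43 - 32) = 11.
Villager 2: others sum to 53; max(0, 43 - 53) = 0.
Villager 3: others sum to 35; max(0, 43 - 35) = 8.
Total collected = 11 + 0 + 8 = 19.

19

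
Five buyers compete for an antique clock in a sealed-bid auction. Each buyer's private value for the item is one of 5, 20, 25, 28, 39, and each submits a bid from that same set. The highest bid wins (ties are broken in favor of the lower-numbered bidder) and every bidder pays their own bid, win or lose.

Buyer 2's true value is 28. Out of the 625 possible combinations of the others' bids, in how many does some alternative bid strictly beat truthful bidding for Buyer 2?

Others bid (5, 5, 5, 5): truth gives 0; bid 20 gives 8 > 0. Violating.
Others bid (5, 5, 5, 20): truth gives 0; bid 20 gives 8 > 0. Violating.
Others bid (5, 5, 5, 25): truth gives 0; bid 25 gives 3 > 0. Violating.
Others bid (5, 5, 5, 39): truth gives -28; bid 5 gives -5 > -28. Violating.
Others bid (5, 5, 5, 28): truth gives 0; no alternative beats it.
Others bid (5, 5, 20, 28): truth gives 0; no alternative beats it.
(Checking all 625 profiles: 487 have a profitable deviation, 138 do not.)

487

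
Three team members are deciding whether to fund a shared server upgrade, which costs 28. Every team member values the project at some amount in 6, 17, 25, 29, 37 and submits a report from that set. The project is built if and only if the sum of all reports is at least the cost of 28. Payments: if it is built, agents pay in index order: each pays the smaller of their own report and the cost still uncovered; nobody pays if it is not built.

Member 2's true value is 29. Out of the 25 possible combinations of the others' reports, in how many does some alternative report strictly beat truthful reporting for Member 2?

10

Others report (6, 6): truth gives 7; report 17 gives 12 > 7. Violating.
Others report (6, 17): truth gives 7; report 6 gives 23 > 7. Violating.
Others report (6, 25): truth gives 7; report 6 gives 23 > 7. Violating.
Others report (6, 29): truth gives 7; report 6 gives 23 > 7. Violating.
Others report (25, 6): truth gives 26; no alternative beats it.
Others report (25, 17): truth gives 26; no alternative beats it.
(Checking all 25 profiles: 10 have a profitable deviation, 15 do not.)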